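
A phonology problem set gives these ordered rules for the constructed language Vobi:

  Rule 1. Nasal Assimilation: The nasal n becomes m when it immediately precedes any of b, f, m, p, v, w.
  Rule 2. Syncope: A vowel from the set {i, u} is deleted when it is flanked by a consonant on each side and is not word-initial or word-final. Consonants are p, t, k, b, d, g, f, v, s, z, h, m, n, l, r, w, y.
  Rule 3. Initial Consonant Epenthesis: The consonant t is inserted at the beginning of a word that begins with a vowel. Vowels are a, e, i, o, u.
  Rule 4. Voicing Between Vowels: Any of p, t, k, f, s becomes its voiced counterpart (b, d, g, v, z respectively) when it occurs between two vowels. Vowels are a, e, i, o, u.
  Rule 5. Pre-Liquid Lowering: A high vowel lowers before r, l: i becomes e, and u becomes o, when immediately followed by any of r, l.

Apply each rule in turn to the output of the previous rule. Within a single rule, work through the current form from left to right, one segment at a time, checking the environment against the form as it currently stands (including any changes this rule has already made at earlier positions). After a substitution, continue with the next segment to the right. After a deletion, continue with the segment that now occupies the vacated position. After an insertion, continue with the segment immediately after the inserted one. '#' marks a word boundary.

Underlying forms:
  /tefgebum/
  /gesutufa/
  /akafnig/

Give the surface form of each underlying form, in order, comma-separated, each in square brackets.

/tefgebum/:
  Rule 1 Nasal Assimilation: no change — [tefgebum]
  Rule 2 Syncope: [tefgebum] → [tefgebm]
  Rule 3 Initial Consonant Epenthesis: no change — [tefgebm]
  Rule 4 Voicing Between Vowels: no change — [tefgebm]
  Rule 5 Pre-Liquid Lowering: no change — [tefgebm]
/gesutufa/:
  Rule 1 Nasal Assimilation: no change — [gesutufa]
  Rule 2 Syncope: [gesutufa] → [gestfa]
  Rule 3 Initial Consonant Epenthesis: no change — [gestfa]
  Rule 4 Voicing Between Vowels: no change — [gestfa]
  Rule 5 Pre-Liquid Lowering: no change — [gestfa]
/akafnig/:
  Rule 1 Nasal Assimilation: no change — [akafnig]
  Rule 2 Syncope: [akafnig] → [akafng]
  Rule 3 Initial Consonant Epenthesis: [akafng] → [takafng]
  Rule 4 Voicing Between Vowels: [takafng] → [tagafng]
  Rule 5 Pre-Liquid Lowering: no change — [tagafng]

[tefgebm], [gestfa], [tagafng]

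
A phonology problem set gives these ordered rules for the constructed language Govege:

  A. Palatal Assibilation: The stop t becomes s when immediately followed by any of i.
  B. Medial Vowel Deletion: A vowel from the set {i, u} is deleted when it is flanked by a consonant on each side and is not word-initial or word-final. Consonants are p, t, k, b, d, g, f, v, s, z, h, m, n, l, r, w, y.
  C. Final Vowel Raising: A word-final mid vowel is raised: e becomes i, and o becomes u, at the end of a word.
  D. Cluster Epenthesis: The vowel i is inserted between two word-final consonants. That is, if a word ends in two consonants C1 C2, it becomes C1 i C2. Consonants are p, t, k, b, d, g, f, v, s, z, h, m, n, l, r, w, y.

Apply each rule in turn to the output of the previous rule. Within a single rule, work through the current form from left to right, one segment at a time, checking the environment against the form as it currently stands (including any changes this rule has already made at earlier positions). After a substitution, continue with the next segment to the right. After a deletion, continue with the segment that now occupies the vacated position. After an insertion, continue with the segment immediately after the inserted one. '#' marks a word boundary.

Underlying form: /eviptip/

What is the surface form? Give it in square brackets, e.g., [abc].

[evpsip]

A Palatal Assibilation: [eviptip] → [evipsip]
B Medial Vowel Deletion: [evipsip] → [evpsp]
C Final Vowel Raising: no change — [evpsp]
D Cluster Epenthesis: [evpsp] → [evpsip]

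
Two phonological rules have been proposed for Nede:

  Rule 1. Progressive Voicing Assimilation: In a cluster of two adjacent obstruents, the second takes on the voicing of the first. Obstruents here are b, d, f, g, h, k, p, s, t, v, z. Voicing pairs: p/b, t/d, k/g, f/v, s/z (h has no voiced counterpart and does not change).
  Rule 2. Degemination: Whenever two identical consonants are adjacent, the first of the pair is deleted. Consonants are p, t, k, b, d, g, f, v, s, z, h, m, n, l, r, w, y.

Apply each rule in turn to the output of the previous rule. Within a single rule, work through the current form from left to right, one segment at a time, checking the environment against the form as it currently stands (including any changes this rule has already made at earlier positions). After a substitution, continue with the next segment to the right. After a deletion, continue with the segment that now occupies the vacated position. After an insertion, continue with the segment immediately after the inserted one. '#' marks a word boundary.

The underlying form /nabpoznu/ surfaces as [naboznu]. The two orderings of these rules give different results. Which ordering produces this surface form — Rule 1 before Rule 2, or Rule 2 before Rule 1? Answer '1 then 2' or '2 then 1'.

Order 1 then 2:
  1 Progressive Voicing Assimilation: [nabpoznu] → [nabboznu]
  2 Degemination: [nabboznu] → [naboznu]
  result: [naboznu]
Order 2 then 1:
  2 Degemination: no change — [nabpoznu]
  1 Progressive Voicing Assimilation: [nabpoznu] → [nabboznu]
  result: [nabboznu]

1 then 2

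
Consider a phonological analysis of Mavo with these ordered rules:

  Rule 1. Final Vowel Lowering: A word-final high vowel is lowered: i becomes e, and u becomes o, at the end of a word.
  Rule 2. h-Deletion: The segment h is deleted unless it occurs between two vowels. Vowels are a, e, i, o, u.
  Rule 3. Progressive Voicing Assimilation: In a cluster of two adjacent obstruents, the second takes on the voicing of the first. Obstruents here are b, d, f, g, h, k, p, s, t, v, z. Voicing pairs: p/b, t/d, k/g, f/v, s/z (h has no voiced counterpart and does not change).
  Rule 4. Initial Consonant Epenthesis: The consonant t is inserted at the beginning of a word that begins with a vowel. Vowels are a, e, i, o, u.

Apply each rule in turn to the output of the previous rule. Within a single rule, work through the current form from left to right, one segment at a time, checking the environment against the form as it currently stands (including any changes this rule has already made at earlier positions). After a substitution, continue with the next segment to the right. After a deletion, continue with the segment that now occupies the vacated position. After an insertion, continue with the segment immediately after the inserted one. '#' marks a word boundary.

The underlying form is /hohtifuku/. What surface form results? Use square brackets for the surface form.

[totifuko]

Rule 1 Final Vowel Lowering: [hohtifuku] → [hohtifuko]
Rule 2 h-Deletion: [hohtifuko] → [otifuko]
Rule 3 Progressive Voicing Assimilation: no change — [otifuko]
Rule 4 Initial Consonant Epenthesis: [otifuko] → [totifuko]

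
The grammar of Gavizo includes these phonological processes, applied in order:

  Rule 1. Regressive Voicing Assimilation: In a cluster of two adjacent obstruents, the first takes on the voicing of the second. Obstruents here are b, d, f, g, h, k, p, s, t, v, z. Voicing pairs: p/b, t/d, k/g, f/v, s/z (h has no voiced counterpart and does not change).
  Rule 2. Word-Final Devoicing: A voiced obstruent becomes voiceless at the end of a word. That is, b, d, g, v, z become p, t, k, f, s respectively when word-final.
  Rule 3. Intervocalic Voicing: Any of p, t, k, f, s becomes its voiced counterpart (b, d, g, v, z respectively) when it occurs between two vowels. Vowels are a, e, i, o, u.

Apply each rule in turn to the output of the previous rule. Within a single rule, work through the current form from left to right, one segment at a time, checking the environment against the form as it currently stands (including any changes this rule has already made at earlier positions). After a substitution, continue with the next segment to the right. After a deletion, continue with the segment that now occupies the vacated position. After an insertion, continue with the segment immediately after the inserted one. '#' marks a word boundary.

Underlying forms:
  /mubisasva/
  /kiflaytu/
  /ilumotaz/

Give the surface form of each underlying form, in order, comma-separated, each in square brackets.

[mubizazva], [kiflaytu], [ilumodas]

/mubisasva/:
  Rule 1 Regressive Voicing Assimilation: [mubisasva] → [mubisazva]
  Rule 2 Word-Final Devoicing: no change — [mubisazva]
  Rule 3 Intervocalic Voicing: [mubisazva] → [mubizazva]
/kiflaytu/:
  Rule 1 Regressive Voicing Assimilation: no change — [kiflaytu]
  Rule 2 Word-Final Devoicing: no change — [kiflaytu]
  Rule 3 Intervocalic Voicing: no change — [kiflaytu]
/ilumotaz/:
  Rule 1 Regressive Voicing Assimilation: no change — [ilumotaz]
  Rule 2 Word-Final Devoicing: [ilumotaz] → [ilumotas]
  Rule 3 Intervocalic Voicing: [ilumotas] → [ilumodas]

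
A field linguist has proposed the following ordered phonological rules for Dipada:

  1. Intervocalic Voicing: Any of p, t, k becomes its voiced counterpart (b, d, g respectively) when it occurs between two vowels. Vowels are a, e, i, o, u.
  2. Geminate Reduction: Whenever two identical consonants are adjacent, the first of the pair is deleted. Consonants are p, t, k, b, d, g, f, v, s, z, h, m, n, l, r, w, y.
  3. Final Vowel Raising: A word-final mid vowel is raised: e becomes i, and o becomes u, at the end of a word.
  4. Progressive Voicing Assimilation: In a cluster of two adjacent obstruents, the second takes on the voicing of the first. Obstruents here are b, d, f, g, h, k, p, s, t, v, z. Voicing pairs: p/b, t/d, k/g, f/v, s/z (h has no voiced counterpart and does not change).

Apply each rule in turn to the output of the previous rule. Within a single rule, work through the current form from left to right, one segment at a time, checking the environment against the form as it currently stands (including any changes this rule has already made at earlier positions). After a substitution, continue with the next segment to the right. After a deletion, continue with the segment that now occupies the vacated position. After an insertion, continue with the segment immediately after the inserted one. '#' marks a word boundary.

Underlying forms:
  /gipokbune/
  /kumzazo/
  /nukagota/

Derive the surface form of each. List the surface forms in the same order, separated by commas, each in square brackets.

/gipokbune/:
  1 Intervocalic Voicing: [gipokbune] → [gibokbune]
  2 Geminate Reduction: no change — [gibokbune]
  3 Final Vowel Raising: [gibokbune] → [gibokbuni]
  4 Progressive Voicing Assimilation: [gibokbuni] → [gibokpuni]
/kumzazo/:
  1 Intervocalic Voicing: no change — [kumzazo]
  2 Geminate Reduction: no change — [kumzazo]
  3 Final Vowel Raising: [kumzazo] → [kumzazu]
  4 Progressive Voicing Assimilation: no change — [kumzazu]
/nukagota/:
  1 Intervocalic Voicing: [nukagota] → [nugagoda]
  2 Geminate Reduction: no change — [nugagoda]
  3 Final Vowel Raising: no change — [nugagoda]
  4 Progressive Voicing Assimilation: no change — [nugagoda]

[gibokpuni], [kumzazu], [nugagoda]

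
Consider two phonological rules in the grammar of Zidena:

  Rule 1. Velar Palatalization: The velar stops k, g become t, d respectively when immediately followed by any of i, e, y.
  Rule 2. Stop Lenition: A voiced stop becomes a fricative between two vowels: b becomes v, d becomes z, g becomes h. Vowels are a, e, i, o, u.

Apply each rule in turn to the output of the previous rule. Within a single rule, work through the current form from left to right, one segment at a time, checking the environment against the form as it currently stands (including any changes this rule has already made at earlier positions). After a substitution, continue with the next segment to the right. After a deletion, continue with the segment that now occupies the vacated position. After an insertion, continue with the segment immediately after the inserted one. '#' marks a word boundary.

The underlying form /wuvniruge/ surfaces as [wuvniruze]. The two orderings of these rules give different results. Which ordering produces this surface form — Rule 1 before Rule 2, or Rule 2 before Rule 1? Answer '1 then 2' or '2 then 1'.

1 then 2

Order 1 then 2:
  1 Velar Palatalization: [wuvniruge] → [wuvnirude]
  2 Stop Lenition: [wuvnirude] → [wuvniruze]
  result: [wuvniruze]
Order 2 then 1:
  2 Stop Lenition: [wuvniruge] → [wuvniruhe]
  1 Velar Palatalization: no change — [wuvniruhe]
  result: [wuvniruhe]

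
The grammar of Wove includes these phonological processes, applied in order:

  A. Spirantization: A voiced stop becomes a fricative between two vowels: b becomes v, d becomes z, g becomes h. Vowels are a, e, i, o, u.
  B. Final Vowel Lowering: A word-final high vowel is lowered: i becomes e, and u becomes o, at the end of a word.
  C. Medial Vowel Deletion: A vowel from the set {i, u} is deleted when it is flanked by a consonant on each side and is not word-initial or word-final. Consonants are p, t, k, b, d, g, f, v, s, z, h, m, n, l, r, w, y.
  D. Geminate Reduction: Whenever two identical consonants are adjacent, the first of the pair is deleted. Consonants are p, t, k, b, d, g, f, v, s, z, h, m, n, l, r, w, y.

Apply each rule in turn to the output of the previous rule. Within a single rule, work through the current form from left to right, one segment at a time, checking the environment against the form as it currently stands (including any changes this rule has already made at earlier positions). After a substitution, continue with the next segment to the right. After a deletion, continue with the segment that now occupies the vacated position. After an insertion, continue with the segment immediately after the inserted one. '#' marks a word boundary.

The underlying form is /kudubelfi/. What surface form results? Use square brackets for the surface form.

A Spirantization: [kudubelfi] → [kuzuvelfi]
B Final Vowel Lowering: [kuzuvelfi] → [kuzuvelfe]
C Medial Vowel Deletion: [kuzuvelfe] → [kzvelfe]
D Geminate Reduction: no change — [kzvelfe]

[kzvelfe]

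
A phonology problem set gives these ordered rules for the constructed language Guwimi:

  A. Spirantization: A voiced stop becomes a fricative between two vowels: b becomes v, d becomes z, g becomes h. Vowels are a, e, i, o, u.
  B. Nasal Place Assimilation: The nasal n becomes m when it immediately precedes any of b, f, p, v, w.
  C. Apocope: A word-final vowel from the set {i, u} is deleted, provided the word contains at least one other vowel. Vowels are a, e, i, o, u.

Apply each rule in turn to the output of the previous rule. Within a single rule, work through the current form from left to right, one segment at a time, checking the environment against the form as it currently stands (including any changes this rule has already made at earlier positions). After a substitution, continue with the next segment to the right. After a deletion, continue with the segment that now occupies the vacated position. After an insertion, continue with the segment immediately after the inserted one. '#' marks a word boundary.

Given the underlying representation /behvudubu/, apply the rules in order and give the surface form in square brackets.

[behvuzuv]

A Spirantization: [behvudubu] → [behvuzuvu]
B Nasal Place Assimilation: no change — [behvuzuvu]
C Apocope: [behvuzuvu] → [behvuzuv]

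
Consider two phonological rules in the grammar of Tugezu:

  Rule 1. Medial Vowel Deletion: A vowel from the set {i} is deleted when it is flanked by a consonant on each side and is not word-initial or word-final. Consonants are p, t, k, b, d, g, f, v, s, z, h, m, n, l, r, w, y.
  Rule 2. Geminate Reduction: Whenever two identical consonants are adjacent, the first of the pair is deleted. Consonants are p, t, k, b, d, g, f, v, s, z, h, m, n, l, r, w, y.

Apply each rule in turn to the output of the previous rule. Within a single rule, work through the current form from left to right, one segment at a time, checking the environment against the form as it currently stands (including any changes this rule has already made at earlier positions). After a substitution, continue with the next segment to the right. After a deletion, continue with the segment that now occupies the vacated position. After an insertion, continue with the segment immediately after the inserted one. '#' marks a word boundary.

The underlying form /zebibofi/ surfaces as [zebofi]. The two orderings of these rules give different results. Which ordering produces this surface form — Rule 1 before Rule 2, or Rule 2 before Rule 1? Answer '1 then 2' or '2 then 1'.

Order 1 then 2:
  1 Medial Vowel Deletion: [zebibofi] → [zebbofi]
  2 Geminate Reduction: [zebbofi] → [zebofi]
  result: [zebofi]
Order 2 then 1:
  2 Geminate Reduction: no change — [zebibofi]
  1 Medial Vowel Deletion: [zebibofi] → [zebbofi]
  result: [zebbofi]

1 then 2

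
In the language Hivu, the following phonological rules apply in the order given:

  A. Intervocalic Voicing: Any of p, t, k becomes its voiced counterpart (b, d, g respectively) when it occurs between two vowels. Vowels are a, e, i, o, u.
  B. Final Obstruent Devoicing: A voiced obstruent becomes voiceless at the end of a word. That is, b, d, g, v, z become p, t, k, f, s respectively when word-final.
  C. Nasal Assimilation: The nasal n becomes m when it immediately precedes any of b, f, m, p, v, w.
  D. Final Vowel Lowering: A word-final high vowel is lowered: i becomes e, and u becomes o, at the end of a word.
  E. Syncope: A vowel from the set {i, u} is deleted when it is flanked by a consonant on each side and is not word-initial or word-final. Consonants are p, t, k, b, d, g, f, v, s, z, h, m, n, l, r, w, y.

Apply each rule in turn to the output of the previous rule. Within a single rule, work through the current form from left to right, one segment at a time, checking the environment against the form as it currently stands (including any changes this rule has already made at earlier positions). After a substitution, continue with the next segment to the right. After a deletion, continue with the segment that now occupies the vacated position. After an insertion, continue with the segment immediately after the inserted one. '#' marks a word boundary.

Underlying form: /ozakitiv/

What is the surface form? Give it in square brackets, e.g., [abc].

A Intervocalic Voicing: [ozakitiv] → [ozagidiv]
B Final Obstruent Devoicing: [ozagidiv] → [ozagidif]
C Nasal Assimilation: no change — [ozagidif]
D Final Vowel Lowering: no change — [ozagidif]
E Syncope: [ozagidif] → [ozagdf]

[ozagdf]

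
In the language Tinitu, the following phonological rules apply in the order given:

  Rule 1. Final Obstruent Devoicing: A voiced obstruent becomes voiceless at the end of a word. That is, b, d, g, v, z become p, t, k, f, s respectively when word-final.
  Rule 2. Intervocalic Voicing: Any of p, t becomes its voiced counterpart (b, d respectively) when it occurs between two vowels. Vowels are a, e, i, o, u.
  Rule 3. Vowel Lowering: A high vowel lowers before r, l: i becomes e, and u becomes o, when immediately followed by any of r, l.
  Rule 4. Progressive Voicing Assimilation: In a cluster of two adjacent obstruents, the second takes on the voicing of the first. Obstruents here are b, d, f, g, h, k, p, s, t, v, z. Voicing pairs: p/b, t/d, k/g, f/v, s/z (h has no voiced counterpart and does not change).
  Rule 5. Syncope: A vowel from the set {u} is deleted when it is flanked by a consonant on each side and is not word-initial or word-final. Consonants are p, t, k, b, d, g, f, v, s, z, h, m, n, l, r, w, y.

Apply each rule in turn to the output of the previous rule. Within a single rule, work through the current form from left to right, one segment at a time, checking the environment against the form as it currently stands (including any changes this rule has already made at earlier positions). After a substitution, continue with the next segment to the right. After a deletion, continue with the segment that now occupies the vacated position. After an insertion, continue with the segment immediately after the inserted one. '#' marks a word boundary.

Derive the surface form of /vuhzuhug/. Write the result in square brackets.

[vhshk]

Rule 1 Final Obstruent Devoicing: [vuhzuhug] → [vuhzuhuk]
Rule 2 Intervocalic Voicing: no change — [vuhzuhuk]
Rule 3 Vowel Lowering: no change — [vuhzuhuk]
Rule 4 Progressive Voicing Assimilation: [vuhzuhuk] → [vuhsuhuk]
Rule 5 Syncope: [vuhsuhuk] → [vhshk]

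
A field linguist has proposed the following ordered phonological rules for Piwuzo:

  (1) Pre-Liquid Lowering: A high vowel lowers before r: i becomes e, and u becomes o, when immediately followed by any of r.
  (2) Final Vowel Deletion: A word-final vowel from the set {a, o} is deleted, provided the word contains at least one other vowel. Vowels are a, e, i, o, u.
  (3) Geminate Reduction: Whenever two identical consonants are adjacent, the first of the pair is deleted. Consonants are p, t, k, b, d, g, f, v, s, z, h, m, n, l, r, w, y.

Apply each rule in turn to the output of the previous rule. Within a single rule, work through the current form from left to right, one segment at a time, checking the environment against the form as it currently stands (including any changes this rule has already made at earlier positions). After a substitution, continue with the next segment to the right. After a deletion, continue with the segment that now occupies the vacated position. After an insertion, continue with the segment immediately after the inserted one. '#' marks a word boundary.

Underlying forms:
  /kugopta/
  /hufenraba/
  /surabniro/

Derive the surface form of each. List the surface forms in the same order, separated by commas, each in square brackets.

[kugopt], [hufenrab], [sorabner]

/kugopta/:
  (1) Pre-Liquid Lowering: no change — [kugopta]
  (2) Final Vowel Deletion: [kugopta] → [kugopt]
  (3) Geminate Reduction: no change — [kugopt]
/hufenraba/:
  (1) Pre-Liquid Lowering: no change — [hufenraba]
  (2) Final Vowel Deletion: [hufenraba] → [hufenrab]
  (3) Geminate Reduction: no change — [hufenrab]
/surabniro/:
  (1) Pre-Liquid Lowering: [surabniro] → [sorabnero]
  (2) Final Vowel Deletion: [sorabnero] → [sorabner]
  (3) Geminate Reduction: no change — [sorabner]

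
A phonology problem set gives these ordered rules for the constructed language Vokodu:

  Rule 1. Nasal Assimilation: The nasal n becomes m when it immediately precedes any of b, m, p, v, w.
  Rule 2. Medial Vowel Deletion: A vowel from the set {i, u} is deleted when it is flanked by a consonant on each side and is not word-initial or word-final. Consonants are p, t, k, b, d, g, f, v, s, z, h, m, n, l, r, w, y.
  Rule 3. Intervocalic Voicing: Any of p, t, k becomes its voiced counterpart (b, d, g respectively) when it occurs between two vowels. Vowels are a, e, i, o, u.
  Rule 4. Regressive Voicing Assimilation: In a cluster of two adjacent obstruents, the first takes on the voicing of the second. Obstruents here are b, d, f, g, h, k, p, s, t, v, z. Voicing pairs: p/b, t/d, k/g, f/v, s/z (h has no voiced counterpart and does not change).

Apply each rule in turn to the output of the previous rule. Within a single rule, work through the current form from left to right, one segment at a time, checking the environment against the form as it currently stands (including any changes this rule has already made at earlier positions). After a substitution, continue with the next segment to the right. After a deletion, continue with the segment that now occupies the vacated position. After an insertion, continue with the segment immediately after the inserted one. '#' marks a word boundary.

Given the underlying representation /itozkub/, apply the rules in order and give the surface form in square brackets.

[idosgb]

Rule 1 Nasal Assimilation: no change — [itozkub]
Rule 2 Medial Vowel Deletion: [itozkub] → [itozkb]
Rule 3 Intervocalic Voicing: [itozkb] → [idozkb]
Rule 4 Regressive Voicing Assimilation: [idozkb] → [idosgb]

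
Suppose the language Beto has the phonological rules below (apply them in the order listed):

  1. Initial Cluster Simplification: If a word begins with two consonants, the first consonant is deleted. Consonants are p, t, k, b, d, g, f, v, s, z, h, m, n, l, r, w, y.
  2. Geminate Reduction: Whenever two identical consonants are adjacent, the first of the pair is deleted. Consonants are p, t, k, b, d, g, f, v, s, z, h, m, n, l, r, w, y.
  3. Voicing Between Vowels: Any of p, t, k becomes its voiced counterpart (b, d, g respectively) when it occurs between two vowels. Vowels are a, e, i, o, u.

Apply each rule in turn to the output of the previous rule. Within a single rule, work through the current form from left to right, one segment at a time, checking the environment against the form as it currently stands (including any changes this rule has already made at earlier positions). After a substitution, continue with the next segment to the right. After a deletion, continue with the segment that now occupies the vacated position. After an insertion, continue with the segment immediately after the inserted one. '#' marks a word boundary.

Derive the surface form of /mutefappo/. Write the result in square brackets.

1 Initial Cluster Simplification: no change — [mutefappo]
2 Geminate Reduction: [mutefappo] → [mutefapo]
3 Voicing Between Vowels: [mutefapo] → [mudefabo]

[mudefabo]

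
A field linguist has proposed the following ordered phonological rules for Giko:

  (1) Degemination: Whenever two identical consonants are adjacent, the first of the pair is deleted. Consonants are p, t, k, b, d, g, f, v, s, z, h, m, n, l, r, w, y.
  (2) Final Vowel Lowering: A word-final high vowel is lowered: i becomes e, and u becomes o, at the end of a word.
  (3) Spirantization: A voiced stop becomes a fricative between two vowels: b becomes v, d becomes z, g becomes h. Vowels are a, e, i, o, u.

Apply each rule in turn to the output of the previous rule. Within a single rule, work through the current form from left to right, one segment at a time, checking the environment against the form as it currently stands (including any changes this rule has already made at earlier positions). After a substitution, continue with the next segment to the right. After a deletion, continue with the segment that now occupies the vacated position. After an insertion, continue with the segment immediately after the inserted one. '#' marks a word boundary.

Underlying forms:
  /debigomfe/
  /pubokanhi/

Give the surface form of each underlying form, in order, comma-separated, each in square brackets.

/debigomfe/:
  (1) Degemination: no change — [debigomfe]
  (2) Final Vowel Lowering: no change — [debigomfe]
  (3) Spirantization: [debigomfe] → [devihomfe]
/pubokanhi/:
  (1) Degemination: no change — [pubokanhi]
  (2) Final Vowel Lowering: [pubokanhi] → [pubokanhe]
  (3) Spirantization: [pubokanhe] → [puvokanhe]

[devihomfe], [puvokanhe]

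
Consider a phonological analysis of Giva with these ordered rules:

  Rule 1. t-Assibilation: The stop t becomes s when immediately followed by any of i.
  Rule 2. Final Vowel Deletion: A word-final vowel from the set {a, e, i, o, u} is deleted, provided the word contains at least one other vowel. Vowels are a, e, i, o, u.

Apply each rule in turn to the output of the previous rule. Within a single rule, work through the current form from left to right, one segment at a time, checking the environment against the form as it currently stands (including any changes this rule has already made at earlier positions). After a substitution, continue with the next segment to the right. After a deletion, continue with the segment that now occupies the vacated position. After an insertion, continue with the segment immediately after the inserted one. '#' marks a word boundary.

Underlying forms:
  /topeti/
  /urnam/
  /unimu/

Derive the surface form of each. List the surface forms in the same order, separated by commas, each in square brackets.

/topeti/:
  Rule 1 t-Assibilation: [topeti] → [topesi]
  Rule 2 Final Vowel Deletion: [topesi] → [topes]
/urnam/:
  Rule 1 t-Assibilation: no change — [urnam]
  Rule 2 Final Vowel Deletion: no change — [urnam]
/unimu/:
  Rule 1 t-Assibilation: no change — [unimu]
  Rule 2 Final Vowel Deletion: [unimu] → [unim]

[topes], [urnam], [unim]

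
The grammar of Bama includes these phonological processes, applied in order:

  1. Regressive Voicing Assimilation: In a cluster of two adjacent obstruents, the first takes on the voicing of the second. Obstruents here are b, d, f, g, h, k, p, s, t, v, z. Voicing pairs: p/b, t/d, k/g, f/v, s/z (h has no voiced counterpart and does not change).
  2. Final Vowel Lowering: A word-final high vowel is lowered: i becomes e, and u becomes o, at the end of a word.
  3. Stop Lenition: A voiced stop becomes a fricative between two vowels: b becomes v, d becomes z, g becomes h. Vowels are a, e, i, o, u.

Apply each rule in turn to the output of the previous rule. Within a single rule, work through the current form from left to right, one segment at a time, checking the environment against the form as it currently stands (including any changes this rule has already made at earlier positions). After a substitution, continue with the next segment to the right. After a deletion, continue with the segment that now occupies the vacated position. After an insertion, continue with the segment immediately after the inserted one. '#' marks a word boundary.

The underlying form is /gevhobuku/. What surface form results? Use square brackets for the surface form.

1 Regressive Voicing Assimilation: [gevhobuku] → [gefhobuku]
2 Final Vowel Lowering: [gefhobuku] → [gefhobuko]
3 Stop Lenition: [gefhobuko] → [gefhovuko]

[gefhovuko]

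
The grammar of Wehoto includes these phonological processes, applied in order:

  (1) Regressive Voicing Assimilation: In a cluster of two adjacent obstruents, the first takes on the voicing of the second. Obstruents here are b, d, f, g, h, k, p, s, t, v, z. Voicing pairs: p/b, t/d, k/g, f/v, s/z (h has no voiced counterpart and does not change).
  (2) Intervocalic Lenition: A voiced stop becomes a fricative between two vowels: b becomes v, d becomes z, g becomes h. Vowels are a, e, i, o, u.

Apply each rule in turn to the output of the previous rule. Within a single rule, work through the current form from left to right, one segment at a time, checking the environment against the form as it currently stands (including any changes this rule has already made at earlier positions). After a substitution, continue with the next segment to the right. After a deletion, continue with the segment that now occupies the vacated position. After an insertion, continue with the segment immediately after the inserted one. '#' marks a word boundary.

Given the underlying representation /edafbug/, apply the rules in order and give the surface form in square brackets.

[ezavbug]

(1) Regressive Voicing Assimilation: [edafbug] → [edavbug]
(2) Intervocalic Lenition: [edavbug] → [ezavbug]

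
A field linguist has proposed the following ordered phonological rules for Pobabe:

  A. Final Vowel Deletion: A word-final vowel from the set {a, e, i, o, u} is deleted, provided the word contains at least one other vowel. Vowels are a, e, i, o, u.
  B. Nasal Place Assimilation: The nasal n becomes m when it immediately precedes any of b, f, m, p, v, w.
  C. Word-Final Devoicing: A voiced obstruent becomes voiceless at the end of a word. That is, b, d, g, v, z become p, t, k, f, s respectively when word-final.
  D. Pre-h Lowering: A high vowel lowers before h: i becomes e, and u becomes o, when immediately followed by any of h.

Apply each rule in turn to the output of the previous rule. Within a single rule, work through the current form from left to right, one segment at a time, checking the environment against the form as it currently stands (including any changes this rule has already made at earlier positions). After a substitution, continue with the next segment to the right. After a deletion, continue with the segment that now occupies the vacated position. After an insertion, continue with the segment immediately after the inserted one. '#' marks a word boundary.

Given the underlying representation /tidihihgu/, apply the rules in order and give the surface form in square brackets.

A Final Vowel Deletion: [tidihihgu] → [tidihihg]
B Nasal Place Assimilation: no change — [tidihihg]
C Word-Final Devoicing: [tidihihg] → [tidihihk]
D Pre-h Lowering: [tidihihk] → [tidehehk]

[tidehehk]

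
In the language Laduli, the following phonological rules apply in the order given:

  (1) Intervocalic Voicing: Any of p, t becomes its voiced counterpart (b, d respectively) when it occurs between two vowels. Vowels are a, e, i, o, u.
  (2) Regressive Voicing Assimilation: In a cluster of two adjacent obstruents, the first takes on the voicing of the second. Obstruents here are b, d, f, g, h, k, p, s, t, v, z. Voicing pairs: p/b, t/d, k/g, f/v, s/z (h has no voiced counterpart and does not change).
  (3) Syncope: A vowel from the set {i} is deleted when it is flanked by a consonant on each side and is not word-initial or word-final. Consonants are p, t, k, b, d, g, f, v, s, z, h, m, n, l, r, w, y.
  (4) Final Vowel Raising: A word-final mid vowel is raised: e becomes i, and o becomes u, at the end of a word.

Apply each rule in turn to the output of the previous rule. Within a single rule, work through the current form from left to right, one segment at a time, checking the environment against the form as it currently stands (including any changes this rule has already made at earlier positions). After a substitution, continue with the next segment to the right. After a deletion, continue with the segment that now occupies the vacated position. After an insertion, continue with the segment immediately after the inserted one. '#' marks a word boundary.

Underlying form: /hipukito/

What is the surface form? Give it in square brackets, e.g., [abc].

[hbukdu]

(1) Intervocalic Voicing: [hipukito] → [hibukido]
(2) Regressive Voicing Assimilation: no change — [hibukido]
(3) Syncope: [hibukido] → [hbukdo]
(4) Final Vowel Raising: [hbukdo] → [hbukdu]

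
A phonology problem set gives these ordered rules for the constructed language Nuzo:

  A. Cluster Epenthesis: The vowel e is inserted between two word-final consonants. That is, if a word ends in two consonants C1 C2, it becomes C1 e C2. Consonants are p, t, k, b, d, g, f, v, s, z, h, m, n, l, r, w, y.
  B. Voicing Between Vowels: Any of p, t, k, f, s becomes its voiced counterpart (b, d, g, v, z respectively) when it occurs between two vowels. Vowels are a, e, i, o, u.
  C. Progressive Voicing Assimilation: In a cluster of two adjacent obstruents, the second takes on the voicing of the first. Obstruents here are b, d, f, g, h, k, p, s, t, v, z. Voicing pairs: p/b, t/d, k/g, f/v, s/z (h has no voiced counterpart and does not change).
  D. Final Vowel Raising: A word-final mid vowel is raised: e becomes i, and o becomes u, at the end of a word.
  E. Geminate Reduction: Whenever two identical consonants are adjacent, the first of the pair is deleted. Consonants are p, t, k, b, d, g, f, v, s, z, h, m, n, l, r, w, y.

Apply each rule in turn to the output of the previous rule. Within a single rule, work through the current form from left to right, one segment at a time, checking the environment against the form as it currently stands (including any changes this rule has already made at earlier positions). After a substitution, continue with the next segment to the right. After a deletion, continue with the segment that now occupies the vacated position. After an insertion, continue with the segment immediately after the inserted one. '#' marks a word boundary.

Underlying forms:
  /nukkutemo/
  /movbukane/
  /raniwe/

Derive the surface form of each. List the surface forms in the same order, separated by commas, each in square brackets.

[nukudemu], [movbugani], [raniwi]

/nukkutemo/:
  A Cluster Epenthesis: no change — [nukkutemo]
  B Voicing Between Vowels: [nukkutemo] → [nukkudemo]
  C Progressive Voicing Assimilation: no change — [nukkudemo]
  D Final Vowel Raising: [nukkudemo] → [nukkudemu]
  E Geminate Reduction: [nukkudemu] → [nukudemu]
/movbukane/:
  A Cluster Epenthesis: no change — [movbukane]
  B Voicing Between Vowels: [movbukane] → [movbugane]
  C Progressive Voicing Assimilation: no change — [movbugane]
  D Final Vowel Raising: [movbugane] → [movbugani]
  E Geminate Reduction: no change — [movbugani]
/raniwe/:
  A Cluster Epenthesis: no change — [raniwe]
  B Voicing Between Vowels: no change — [raniwe]
  C Progressive Voicing Assimilation: no change — [raniwe]
  D Final Vowel Raising: [raniwe] → [raniwi]
  E Geminate Reduction: no change — [raniwi]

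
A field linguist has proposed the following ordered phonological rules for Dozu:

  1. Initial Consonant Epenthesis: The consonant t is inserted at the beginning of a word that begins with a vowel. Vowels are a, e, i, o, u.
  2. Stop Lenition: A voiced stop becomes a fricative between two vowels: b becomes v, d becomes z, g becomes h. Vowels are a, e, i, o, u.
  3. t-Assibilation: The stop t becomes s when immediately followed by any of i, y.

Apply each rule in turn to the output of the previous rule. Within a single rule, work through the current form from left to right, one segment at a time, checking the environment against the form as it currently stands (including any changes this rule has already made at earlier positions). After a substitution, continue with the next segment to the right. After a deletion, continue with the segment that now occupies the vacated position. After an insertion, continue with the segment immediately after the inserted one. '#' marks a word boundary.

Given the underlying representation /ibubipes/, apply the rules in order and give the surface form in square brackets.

1 Initial Consonant Epenthesis: [ibubipes] → [tibubipes]
2 Stop Lenition: [tibubipes] → [tivuvipes]
3 t-Assibilation: [tivuvipes] → [sivuvipes]

[sivuvipes]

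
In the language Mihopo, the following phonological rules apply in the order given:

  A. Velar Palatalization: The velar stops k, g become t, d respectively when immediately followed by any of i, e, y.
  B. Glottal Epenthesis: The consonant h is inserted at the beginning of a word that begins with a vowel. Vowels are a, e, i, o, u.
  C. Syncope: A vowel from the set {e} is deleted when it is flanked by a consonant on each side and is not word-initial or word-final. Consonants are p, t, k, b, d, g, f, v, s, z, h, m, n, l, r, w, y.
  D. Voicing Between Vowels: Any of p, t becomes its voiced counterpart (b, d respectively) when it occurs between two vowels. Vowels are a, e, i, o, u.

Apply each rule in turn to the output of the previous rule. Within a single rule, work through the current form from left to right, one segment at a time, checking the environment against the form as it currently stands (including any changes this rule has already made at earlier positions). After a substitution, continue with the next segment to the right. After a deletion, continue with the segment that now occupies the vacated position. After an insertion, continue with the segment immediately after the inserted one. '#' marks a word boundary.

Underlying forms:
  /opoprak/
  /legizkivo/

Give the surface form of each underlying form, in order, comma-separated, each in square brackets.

[hoboprak], [ldiztivo]

/opoprak/:
  A Velar Palatalization: no change — [opoprak]
  B Glottal Epenthesis: [opoprak] → [hopoprak]
  C Syncope: no change — [hopoprak]
  D Voicing Between Vowels: [hopoprak] → [hoboprak]
/legizkivo/:
  A Velar Palatalization: [legizkivo] → [lediztivo]
  B Glottal Epenthesis: no change — [lediztivo]
  C Syncope: [lediztivo] → [ldiztivo]
  D Voicing Between Vowels: no change — [ldiztivo]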